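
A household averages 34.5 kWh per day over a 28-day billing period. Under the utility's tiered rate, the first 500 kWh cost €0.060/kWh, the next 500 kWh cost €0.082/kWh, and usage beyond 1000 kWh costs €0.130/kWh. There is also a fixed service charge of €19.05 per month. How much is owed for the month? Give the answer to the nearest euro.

€87

Usage = 34.5 kWh/day × 28 days = 966 kWh
First 500 kWh × €0.060 = €30.00
Next 466 kWh × €0.082 = €38.21
Remaining tier: 0 kWh (not reached)
Energy charge = €68.21; + service €19.05 = €87.26 ≈ €87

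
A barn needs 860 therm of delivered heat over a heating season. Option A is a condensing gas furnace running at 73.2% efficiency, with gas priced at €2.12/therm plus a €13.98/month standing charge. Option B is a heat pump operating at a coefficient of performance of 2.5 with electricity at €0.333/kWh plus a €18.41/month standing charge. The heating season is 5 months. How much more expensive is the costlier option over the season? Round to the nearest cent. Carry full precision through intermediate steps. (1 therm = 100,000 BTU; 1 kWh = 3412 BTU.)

€888.77

Heat load = 860 therm × 100,000 = 86,000,000 BTU
Gas: input = 86,000,000 / 0.732 = 117,486,339 BTU = 1,175 therm → 1,175 × €2.12 = €2,490.71; + 5 × €13.98 standing = €2,560.61
Heat pump: 86,000,000 BTU / 3412 = 25,210 kWh heat; / 2.5 = 10,080 kWh in → × €0.333 = €3,357.33; + 5 × €18.41 standing = €3,449.38
Difference = |€2,560.61 − €3,449.38| = €888.77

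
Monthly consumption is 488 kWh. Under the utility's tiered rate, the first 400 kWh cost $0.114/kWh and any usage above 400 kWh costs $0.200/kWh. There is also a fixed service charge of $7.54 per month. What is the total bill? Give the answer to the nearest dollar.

First 400 kWh × $0.114 = $45.60
Remaining 88 kWh × $0.200 = $17.60
Energy charge = $63.20; + service $7.54 = $70.74 ≈ $71

$71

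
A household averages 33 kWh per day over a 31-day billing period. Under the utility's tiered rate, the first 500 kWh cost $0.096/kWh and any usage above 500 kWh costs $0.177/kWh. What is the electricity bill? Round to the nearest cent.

Usage = 33 kWh/day × 31 days = 1023 kWh
First 500 kWh × $0.096 = $48.00
Remaining 523 kWh × $0.177 = $92.57
Total = $140.57

$140.57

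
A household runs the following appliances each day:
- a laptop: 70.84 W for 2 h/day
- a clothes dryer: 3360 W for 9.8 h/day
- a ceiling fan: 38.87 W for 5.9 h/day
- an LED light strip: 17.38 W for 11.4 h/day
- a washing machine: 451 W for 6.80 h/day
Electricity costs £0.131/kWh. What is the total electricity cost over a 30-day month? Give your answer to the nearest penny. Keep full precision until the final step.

£143.70

laptop: 70.84 W × 2 h × 30 d = 4,250 Wh = 4.25 kWh
clothes dryer: 3360 W × 9.8 h × 30 d = 987,840 Wh = 987.8 kWh
ceiling fan: 38.87 W × 5.9 h × 30 d = 6,880 Wh = 6.88 kWh
LED light strip: 17.38 W × 11.4 h × 30 d = 5,944 Wh = 5.944 kWh
washing machine: 451 W × 6.80 h × 30 d = 92,004 Wh = 92 kWh
Total energy = 4.25 + 987.8 + 6.88 + 5.944 + 92 = 1,097 kWh
Cost = 1,097 kWh × £0.131 = £143.70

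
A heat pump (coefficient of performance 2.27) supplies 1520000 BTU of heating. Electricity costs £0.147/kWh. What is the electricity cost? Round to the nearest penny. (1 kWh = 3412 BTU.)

Heat delivered = 1,520,000 BTU / 3412 = 445.5 kWh
Electrical input = 445.5 kWh / 2.27 = 196.2 kWh
Cost = 196.2 × £0.147/kWh = £28.85

£28.85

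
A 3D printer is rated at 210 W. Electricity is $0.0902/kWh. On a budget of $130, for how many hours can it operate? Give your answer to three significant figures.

Energy budget = $130 / $0.0902 per kWh = 1,441 kWh = 1,441,242 Wh
Runtime = 1,441,242 Wh / 210 W = 6,863 h

6860 h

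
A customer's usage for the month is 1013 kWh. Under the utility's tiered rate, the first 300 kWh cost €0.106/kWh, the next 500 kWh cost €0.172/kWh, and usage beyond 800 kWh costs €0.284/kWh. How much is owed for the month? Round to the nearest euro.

€178

First 300 kWh × €0.106 = €31.80
Next 500 kWh × €0.172 = €86.00
Remaining 213 kWh × €0.284 = €60.49
Total = €178.29 ≈ €178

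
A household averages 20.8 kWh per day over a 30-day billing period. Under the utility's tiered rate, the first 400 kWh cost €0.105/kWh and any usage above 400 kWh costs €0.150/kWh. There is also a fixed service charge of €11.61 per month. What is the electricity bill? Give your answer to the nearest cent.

Usage = 20.8 kWh/day × 30 days = 624 kWh
First 400 kWh × €0.105 = €42.00
Remaining 224 kWh × €0.150 = €33.60
Energy charge = €75.60; + service €11.61 = €87.21

€87.21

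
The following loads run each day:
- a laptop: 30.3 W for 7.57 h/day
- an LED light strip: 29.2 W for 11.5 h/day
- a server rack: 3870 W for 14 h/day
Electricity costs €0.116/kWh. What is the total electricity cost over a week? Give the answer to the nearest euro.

€44

laptop: 30.3 W × 7.57 h × 7 d = 1,606 Wh = 1.606 kWh
LED light strip: 29.2 W × 11.5 h × 7 d = 2,351 Wh = 2.351 kWh
server rack: 3870 W × 14 h × 7 d = 379,260 Wh = 379.3 kWh
Total energy = 1.606 + 2.351 + 379.3 = 383.2 kWh
Cost = 383.2 kWh × €0.116 = €44.45 ≈ €44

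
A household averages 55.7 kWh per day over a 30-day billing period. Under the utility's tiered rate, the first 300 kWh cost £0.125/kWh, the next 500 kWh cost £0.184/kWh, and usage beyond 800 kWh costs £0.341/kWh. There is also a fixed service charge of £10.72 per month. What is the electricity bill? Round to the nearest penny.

£437.23

Usage = 55.7 kWh/day × 30 days = 1671 kWh
First 300 kWh × £0.125 = £37.50
Next 500 kWh × £0.184 = £92.00
Remaining 871 kWh × £0.341 = £297.01
Energy charge = £426.51; + service £10.72 = £437.23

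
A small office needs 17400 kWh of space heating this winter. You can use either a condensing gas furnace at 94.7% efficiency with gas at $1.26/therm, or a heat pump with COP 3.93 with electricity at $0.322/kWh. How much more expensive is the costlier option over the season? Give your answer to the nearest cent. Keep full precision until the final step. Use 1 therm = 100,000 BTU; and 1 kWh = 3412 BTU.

$635.74

Heat load = 17400 kWh × 3412 = 59,368,800 BTU
Gas: input = 59,368,800 / 0.947 = 62,691,447 BTU = 626.9 therm → 626.9 × $1.26 = $789.91
Heat pump: 59,368,800 BTU / 3412 = 17,400 kWh heat; / 3.93 = 4,427 kWh in → × $0.322 = $1,425.65
Difference = |$789.91 − $1,425.65| = $635.74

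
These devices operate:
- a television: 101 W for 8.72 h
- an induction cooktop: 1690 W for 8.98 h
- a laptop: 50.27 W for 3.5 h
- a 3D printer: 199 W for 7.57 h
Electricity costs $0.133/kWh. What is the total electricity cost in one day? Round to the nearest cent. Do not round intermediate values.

television: 101 W × 8.72 h = 881 Wh = 0.8807 kWh
induction cooktop: 1690 W × 8.98 h = 15,176 Wh = 15.18 kWh
laptop: 50.27 W × 3.5 h = 176 Wh = 0.1759 kWh
3D printer: 199 W × 7.57 h = 1,506 Wh = 1.506 kWh
Total energy = 0.8807 + 15.18 + 0.1759 + 1.506 = 17.74 kWh
Cost = 17.74 kWh × $0.133 = $2.36

$2.36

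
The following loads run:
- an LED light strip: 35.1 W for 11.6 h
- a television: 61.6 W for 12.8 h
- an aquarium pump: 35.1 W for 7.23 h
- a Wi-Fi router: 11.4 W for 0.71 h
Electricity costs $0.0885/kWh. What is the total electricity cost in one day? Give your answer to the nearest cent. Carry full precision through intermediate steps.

$0.13

LED light strip: 35.1 W × 11.6 h = 407 Wh = 0.4072 kWh
television: 61.6 W × 12.8 h = 788 Wh = 0.7885 kWh
aquarium pump: 35.1 W × 7.23 h = 254 Wh = 0.2538 kWh
Wi-Fi router: 11.4 W × 0.71 h = 8 Wh = 0.008094 kWh
Total energy = 0.4072 + 0.7885 + 0.2538 + 0.008094 = 1.458 kWh
Cost = 1.458 kWh × $0.0885 = $0.13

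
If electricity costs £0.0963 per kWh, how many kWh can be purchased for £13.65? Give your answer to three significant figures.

142 kWh

£13.65 / £0.0963 per kWh = 141.7 kWh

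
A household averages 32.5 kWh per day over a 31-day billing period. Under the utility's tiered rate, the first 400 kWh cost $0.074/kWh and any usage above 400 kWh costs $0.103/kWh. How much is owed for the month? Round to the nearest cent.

$92.17

Usage = 32.5 kWh/day × 31 days = 1007.5 kWh
First 400 kWh × $0.074 = $29.60
Remaining 607.5 kWh × $0.103 = $62.57
Total = $92.17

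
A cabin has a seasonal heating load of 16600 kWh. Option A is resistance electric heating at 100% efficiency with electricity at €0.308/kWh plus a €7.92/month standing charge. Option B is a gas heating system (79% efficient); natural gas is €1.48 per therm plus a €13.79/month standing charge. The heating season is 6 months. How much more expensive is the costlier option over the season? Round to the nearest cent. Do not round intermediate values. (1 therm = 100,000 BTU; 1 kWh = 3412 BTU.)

Heat load = 16600 kWh × 3412 = 56,639,200 BTU
Gas: input = 56,639,200 / 0.790 = 71,695,190 BTU = 717 therm → 717 × €1.48 = €1,061.09; + 6 × €13.79 standing = €1,143.83
Electric: 56,639,200 BTU / 3412 = 16,600 kWh → × €0.308 = €5,112.80; + 6 × €7.92 standing = €5,160.32
Difference = |€1,143.83 − €5,160.32| = €4,016.49

€4016.49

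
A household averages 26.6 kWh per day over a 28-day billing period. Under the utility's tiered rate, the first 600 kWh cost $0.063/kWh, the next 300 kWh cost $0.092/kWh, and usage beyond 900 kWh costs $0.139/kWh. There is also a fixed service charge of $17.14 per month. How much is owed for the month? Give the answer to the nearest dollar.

$68

Usage = 26.6 kWh/day × 28 days = 744.8 kWh
First 600 kWh × $0.063 = $37.80
Next 144.8 kWh × $0.092 = $13.32
Remaining tier: 0 kWh (not reached)
Energy charge = $51.12; + service $17.14 = $68.26 ≈ $68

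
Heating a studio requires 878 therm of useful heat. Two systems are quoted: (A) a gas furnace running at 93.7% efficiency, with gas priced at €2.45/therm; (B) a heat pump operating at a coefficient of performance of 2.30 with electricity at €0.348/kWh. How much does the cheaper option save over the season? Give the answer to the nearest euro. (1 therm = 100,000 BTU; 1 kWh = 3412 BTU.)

€1598

Heat load = 878 therm × 100,000 = 87,800,000 BTU
Gas: input = 87,800,000 / 0.937 = 93,703,308 BTU = 937 therm → 937 × €2.45 = €2,295.73
Heat pump: 87,800,000 BTU / 3412 = 25,730 kWh heat; / 2.30 = 11,190 kWh in → × €0.348 = €3,893.47
Difference = |€2,295.73 − €3,893.47| = €1,597.74 ≈ €1598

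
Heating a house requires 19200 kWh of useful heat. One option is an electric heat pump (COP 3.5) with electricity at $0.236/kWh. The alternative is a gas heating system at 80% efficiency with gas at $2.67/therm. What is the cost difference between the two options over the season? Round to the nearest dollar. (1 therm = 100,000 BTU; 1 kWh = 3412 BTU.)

$892

Heat load = 19200 kWh × 3412 = 65,510,400 BTU
Gas: input = 65,510,400 / 0.80 = 81,888,000 BTU = 818.9 therm → 818.9 × $2.67 = $2,186.41
Heat pump: 65,510,400 BTU / 3412 = 19,200 kWh heat; / 3.5 = 5,486 kWh in → × $0.236 = $1,294.63
Difference = |$2,186.41 − $1,294.63| = $891.78 ≈ $892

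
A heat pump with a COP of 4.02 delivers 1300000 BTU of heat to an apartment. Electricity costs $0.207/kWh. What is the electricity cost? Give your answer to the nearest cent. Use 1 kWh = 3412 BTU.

$19.62

Heat delivered = 1,300,000 BTU / 3412 = 381 kWh
Electrical input = 381 kWh / 4.02 = 94.78 kWh
Cost = 94.78 × $0.207/kWh = $19.62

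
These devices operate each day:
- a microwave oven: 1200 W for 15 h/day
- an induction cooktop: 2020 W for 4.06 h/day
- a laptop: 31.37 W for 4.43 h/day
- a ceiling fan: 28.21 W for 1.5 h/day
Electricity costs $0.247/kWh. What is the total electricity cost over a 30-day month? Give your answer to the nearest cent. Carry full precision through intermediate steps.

$195.49

microwave oven: 1200 W × 15 h × 30 d = 540,000 Wh = 540 kWh
induction cooktop: 2020 W × 4.06 h × 30 d = 246,036 Wh = 246 kWh
laptop: 31.37 W × 4.43 h × 30 d = 4,169 Wh = 4.169 kWh
ceiling fan: 28.21 W × 1.5 h × 30 d = 1,269 Wh = 1.269 kWh
Total energy = 540 + 246 + 4.169 + 1.269 = 791.5 kWh
Cost = 791.5 kWh × $0.247 = $195.49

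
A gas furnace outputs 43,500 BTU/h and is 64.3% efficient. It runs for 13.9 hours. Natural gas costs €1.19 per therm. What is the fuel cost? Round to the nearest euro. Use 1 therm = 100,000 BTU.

Heat delivered = 43,500 BTU/h × 13.9 h = 604,650 BTU
Gas input = 604,650 / 0.643 = 940,358 BTU
= 940,358 / 100,000 = 9.404 therm
Cost = 9.404 × €1.19/therm = €11.19 ≈ €11

€11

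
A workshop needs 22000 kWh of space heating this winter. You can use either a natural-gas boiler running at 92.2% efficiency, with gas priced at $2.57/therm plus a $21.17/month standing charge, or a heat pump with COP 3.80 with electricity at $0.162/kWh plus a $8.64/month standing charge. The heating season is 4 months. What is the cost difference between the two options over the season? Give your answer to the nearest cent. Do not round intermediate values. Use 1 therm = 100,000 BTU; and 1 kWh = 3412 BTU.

Heat load = 22000 kWh × 3412 = 75,064,000 BTU
Gas: input = 75,064,000 / 0.922 = 81,414,317 BTU = 814.1 therm → 814.1 × $2.57 = $2,092.35; + 4 × $21.17 standing = $2,177.03
Heat pump: 75,064,000 BTU / 3412 = 22,000 kWh heat; / 3.80 = 5,789 kWh in → × $0.162 = $937.89; + 4 × $8.64 standing = $972.45
Difference = |$2,177.03 − $972.45| = $1,204.57

$1204.57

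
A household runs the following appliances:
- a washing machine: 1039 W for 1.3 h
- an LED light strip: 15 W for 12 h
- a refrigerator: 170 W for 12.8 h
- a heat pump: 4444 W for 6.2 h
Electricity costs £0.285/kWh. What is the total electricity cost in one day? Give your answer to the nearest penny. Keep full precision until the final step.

washing machine: 1039 W × 1.3 h = 1,351 Wh = 1.351 kWh
LED light strip: 15 W × 12 h = 180 Wh = 0.18 kWh
refrigerator: 170 W × 12.8 h = 2,176 Wh = 2.176 kWh
heat pump: 4444 W × 6.2 h = 27,553 Wh = 27.55 kWh
Total energy = 1.351 + 0.18 + 2.176 + 27.55 = 31.26 kWh
Cost = 31.26 kWh × £0.285 = £8.91

£8.91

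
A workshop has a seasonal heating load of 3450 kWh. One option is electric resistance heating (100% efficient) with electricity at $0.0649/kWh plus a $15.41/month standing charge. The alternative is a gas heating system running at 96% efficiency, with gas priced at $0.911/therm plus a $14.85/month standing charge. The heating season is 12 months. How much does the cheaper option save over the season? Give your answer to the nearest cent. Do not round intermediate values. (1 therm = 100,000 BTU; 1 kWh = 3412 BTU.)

Heat load = 3450 kWh × 3412 = 11,771,400 BTU
Gas: input = 11,771,400 / 0.96 = 12,261,875 BTU = 122.6 therm → 122.6 × $0.911 = $111.71; + 12 × $14.85 standing = $289.91
Electric: 11,771,400 BTU / 3412 = 3,450 kWh → × $0.0649 = $223.91; + 12 × $15.41 standing = $408.83
Difference = |$289.91 − $408.83| = $118.92

$118.92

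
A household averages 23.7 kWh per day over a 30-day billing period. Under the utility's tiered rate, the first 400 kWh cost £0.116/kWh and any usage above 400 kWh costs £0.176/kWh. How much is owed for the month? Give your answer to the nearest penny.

£101.14

Usage = 23.7 kWh/day × 30 days = 711 kWh
First 400 kWh × £0.116 = £46.40
Remaining 311 kWh × £0.176 = £54.74
Total = £101.14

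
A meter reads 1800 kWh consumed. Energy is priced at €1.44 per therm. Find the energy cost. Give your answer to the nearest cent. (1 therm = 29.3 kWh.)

1800 kWh × (0.03413 therm/kWh) = 61.43 therm
Cost = 61.43 therm × €1.44/therm = €88.46

€88.46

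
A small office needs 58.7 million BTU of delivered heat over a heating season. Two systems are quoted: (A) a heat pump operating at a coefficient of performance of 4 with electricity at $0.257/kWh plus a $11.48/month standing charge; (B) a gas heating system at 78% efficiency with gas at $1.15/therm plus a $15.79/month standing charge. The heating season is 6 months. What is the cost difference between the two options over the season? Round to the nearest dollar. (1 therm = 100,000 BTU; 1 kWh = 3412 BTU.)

$214

Heat load = 58.7 × 10⁶ BTU = 58,700,000 BTU
Gas: input = 58,700,000 / 0.78 = 75,256,410 BTU = 752.6 therm → 752.6 × $1.15 = $865.45; + 6 × $15.79 standing = $960.19
Heat pump: 58,700,000 BTU / 3412 = 17,200 kWh heat; / 4 = 4,301 kWh in → × $0.257 = $1,105.36; + 6 × $11.48 standing = $1,174.24
Difference = |$960.19 − $1,174.24| = $214.05 ≈ $214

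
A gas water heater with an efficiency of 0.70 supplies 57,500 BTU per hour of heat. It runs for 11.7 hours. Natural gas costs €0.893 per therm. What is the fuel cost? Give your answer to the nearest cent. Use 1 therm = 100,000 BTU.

Heat delivered = 57,500 BTU/h × 11.7 h = 672,750 BTU
Gas input = 672,750 / 0.70 = 961,071 BTU
= 961,071 / 100,000 = 9.611 therm
Cost = 9.611 × €0.893/therm = €8.58

€8.58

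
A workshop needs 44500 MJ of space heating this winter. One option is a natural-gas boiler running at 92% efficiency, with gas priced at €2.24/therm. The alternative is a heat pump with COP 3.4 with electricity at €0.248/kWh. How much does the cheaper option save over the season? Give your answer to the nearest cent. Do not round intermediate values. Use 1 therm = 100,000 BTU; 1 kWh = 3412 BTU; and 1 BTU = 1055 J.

Heat load = 44500 MJ = 44,500,000,000 J / 1055 = 42,180,095 BTU
Gas: input = 42,180,095 / 0.92 = 45,847,929 BTU = 458.5 therm → 458.5 × €2.24 = €1,026.99
Heat pump: 42,180,095 BTU / 3412 = 12,360 kWh heat; / 3.4 = 3,636 kWh in → × €0.248 = €901.72
Difference = |€1,026.99 − €901.72| = €125.27

€125.27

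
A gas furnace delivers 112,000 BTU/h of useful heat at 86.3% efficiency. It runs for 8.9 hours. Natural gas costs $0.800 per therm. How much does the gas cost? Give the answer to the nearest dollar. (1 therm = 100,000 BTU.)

Heat delivered = 112,000 BTU/h × 8.9 h = 996,800 BTU
Gas input = 996,800 / 0.863 = 1,155,041 BTU
= 1,155,041 / 100,000 = 11.55 therm
Cost = 11.55 × $0.800/therm = $9.24 ≈ $9

$9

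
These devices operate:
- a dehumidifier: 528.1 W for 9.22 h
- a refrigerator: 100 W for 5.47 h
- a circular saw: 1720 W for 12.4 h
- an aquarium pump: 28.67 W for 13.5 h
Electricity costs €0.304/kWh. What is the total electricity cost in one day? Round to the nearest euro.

€8

dehumidifier: 528.1 W × 9.22 h = 4,869 Wh = 4.869 kWh
refrigerator: 100 W × 5.47 h = 547 Wh = 0.547 kWh
circular saw: 1720 W × 12.4 h = 21,328 Wh = 21.33 kWh
aquarium pump: 28.67 W × 13.5 h = 387 Wh = 0.387 kWh
Total energy = 4.869 + 0.547 + 21.33 + 0.387 = 27.13 kWh
Cost = 27.13 kWh × €0.304 = €8.25 ≈ €8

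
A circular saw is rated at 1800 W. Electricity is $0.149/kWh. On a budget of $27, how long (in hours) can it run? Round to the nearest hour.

Energy budget = $27 / $0.149 per kWh = 181.2 kWh = 181,208 Wh
Runtime = 181,208 Wh / 1800 W = 100.7 h

101 h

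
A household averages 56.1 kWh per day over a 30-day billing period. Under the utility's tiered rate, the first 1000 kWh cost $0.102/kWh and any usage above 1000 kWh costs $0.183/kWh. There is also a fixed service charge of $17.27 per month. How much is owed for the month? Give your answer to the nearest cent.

$244.26

Usage = 56.1 kWh/day × 30 days = 1683 kWh
First 1000 kWh × $0.102 = $102.00
Remaining 683 kWh × $0.183 = $124.99
Energy charge = $226.99; + service $17.27 = $244.26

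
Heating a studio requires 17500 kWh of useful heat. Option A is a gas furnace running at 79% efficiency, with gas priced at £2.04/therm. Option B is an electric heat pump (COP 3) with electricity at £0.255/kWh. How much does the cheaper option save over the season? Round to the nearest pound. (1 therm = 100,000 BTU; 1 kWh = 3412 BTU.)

Heat load = 17500 kWh × 3412 = 59,710,000 BTU
Gas: input = 59,710,000 / 0.79 = 75,582,278 BTU = 755.8 therm → 755.8 × £2.04 = £1,541.88
Heat pump: 59,710,000 BTU / 3412 = 17,500 kWh heat; / 3 = 5,833 kWh in → × £0.255 = £1,487.50
Difference = |£1,541.88 − £1,487.50| = £54.38 ≈ £54

£54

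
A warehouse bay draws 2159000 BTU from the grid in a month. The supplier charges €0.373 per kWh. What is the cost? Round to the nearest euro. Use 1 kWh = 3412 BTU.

€236

2159000 BTU × (0.00029308 kWh/BTU) = 632.8 kWh
Cost = 632.8 kWh × €0.373/kWh = €236.02 ≈ €236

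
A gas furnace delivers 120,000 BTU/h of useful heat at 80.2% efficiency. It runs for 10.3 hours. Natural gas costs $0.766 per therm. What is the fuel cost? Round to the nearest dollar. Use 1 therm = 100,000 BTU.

Heat delivered = 120,000 BTU/h × 10.3 h = 1,236,000 BTU
Gas input = 1,236,000 / 0.802 = 1,541,147 BTU
= 1,541,147 / 100,000 = 15.41 therm
Cost = 15.41 × $0.766/therm = $11.81 ≈ $12

$12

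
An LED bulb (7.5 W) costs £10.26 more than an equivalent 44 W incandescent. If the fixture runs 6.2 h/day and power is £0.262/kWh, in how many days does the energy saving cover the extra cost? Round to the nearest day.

173 days

Power saved = 44 − 7.5 = 36.5 W
Daily energy saved = 36.5 W × 6.2 h = 226.3 Wh = 0.2263 kWh
Daily savings = 0.2263 × £0.262 = £0.0593
Payback = £10.26 / £0.0593 per day = 173 days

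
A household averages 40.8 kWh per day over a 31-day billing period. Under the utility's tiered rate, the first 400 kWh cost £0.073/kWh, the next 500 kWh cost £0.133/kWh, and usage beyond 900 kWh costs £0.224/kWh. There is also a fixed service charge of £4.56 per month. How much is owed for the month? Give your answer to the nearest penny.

Usage = 40.8 kWh/day × 31 days = 1264.8 kWh
First 400 kWh × £0.073 = £29.20
Next 500 kWh × £0.133 = £66.50
Remaining 364.8 kWh × £0.224 = £81.72
Energy charge = £177.42; + service £4.56 = £181.98

£181.98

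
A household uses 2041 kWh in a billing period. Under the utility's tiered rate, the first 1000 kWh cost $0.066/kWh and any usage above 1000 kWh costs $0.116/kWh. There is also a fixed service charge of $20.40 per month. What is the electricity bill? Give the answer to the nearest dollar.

First 1000 kWh × $0.066 = $66.00
Remaining 1041 kWh × $0.116 = $120.76
Energy charge = $186.76; + service $20.40 = $207.16 ≈ $207

$207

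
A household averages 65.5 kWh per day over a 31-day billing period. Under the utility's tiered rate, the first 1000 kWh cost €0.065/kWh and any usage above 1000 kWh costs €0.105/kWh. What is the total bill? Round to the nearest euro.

Usage = 65.5 kWh/day × 31 days = 2030.5 kWh
First 1000 kWh × €0.065 = €65.00
Remaining 1030.5 kWh × €0.105 = €108.20
Total = €173.20 ≈ €173

€173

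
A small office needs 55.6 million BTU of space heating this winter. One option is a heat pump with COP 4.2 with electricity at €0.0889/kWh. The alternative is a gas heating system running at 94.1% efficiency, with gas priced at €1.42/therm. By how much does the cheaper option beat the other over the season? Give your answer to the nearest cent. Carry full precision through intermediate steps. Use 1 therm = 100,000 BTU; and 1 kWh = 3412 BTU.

Heat load = 55.6 × 10⁶ BTU = 55,600,000 BTU
Gas: input = 55,600,000 / 0.941 = 59,086,079 BTU = 590.9 therm → 590.9 × €1.42 = €839.02
Heat pump: 55,600,000 BTU / 3412 = 16,300 kWh heat; / 4.2 = 3,880 kWh in → × €0.0889 = €344.92
Difference = |€839.02 − €344.92| = €494.10

€494.10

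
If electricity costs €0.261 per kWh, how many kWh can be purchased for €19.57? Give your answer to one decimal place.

€19.57 / €0.261 per kWh = 74.98 kWh

75.0 kWh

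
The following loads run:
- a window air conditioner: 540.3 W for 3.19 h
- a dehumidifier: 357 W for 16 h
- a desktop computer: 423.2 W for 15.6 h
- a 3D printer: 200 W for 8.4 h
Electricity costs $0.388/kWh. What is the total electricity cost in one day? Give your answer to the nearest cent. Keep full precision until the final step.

$6.10

window air conditioner: 540.3 W × 3.19 h = 1,724 Wh = 1.724 kWh
dehumidifier: 357 W × 16 h = 5,712 Wh = 5.712 kWh
desktop computer: 423.2 W × 15.6 h = 6,602 Wh = 6.602 kWh
3D printer: 200 W × 8.4 h = 1,680 Wh = 1.68 kWh
Total energy = 1.724 + 5.712 + 6.602 + 1.68 = 15.72 kWh
Cost = 15.72 kWh × $0.388 = $6.10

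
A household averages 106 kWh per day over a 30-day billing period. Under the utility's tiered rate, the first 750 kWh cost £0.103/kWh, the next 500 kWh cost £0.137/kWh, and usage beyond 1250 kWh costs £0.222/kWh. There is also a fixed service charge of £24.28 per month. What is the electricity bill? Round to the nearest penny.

Usage = 106 kWh/day × 30 days = 3180 kWh
First 750 kWh × £0.103 = £77.25
Next 500 kWh × £0.137 = £68.50
Remaining 1930 kWh × £0.222 = £428.46
Energy charge = £574.21; + service £24.28 = £598.49

£598.49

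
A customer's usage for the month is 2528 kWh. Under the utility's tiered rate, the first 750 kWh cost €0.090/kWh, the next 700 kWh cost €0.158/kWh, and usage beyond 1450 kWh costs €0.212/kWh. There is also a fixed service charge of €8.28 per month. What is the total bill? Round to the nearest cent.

First 750 kWh × €0.090 = €67.50
Next 700 kWh × €0.158 = €110.60
Remaining 1078 kWh × €0.212 = €228.54
Energy charge = €406.64; + service €8.28 = €414.92

€414.92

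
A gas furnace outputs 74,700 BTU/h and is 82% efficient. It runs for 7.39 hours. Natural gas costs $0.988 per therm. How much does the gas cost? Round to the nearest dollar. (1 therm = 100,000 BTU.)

Heat delivered = 74,700 BTU/h × 7.39 h = 552,033 BTU
Gas input = 552,033 / 0.82 = 673,211 BTU
= 673,211 / 100,000 = 6.732 therm
Cost = 6.732 × $0.988/therm = $6.65 ≈ $7

$7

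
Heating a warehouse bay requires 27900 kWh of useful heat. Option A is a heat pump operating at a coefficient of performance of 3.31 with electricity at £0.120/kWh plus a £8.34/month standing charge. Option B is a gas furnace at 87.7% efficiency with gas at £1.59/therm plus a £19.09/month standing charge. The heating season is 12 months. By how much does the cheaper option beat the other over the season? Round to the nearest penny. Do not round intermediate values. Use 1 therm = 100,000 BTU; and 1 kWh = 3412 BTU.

£843.40

Heat load = 27900 kWh × 3412 = 95,194,800 BTU
Gas: input = 95,194,800 / 0.877 = 108,545,952 BTU = 1,085 therm → 1,085 × £1.59 = £1,725.88; + 12 × £19.09 standing = £1,954.96
Heat pump: 95,194,800 BTU / 3412 = 27,900 kWh heat; / 3.31 = 8,429 kWh in → × £0.120 = £1,011.48; + 12 × £8.34 standing = £1,111.56
Difference = |£1,954.96 − £1,111.56| = £843.40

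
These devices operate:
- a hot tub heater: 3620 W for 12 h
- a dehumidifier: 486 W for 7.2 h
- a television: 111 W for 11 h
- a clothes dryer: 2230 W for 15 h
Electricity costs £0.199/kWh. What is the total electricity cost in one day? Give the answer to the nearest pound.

£16

hot tub heater: 3620 W × 12 h = 43,440 Wh = 43.44 kWh
dehumidifier: 486 W × 7.2 h = 3,499 Wh = 3.499 kWh
television: 111 W × 11 h = 1,221 Wh = 1.221 kWh
clothes dryer: 2230 W × 15 h = 33,450 Wh = 33.45 kWh
Total energy = 43.44 + 3.499 + 1.221 + 33.45 = 81.61 kWh
Cost = 81.61 kWh × £0.199 = £16.24 ≈ £16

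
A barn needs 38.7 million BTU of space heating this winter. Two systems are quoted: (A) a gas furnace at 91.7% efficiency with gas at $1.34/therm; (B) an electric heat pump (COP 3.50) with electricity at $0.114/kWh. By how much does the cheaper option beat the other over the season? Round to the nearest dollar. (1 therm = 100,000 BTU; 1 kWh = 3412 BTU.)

Heat load = 38.7 × 10⁶ BTU = 38,700,000 BTU
Gas: input = 38,700,000 / 0.917 = 42,202,835 BTU = 422 therm → 422 × $1.34 = $565.52
Heat pump: 38,700,000 BTU / 3412 = 11,340 kWh heat; / 3.50 = 3,241 kWh in → × $0.114 = $369.44
Difference = |$565.52 − $369.44| = $196.08 ≈ $196

$196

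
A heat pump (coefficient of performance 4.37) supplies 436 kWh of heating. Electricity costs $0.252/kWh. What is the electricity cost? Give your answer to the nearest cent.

Electrical input = 436 kWh / 4.37 = 99.77 kWh
Cost = 99.77 × $0.252/kWh = $25.14

$25.14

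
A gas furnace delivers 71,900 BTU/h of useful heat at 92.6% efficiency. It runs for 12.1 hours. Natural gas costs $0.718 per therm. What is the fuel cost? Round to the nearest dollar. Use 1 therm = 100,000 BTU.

$7

Heat delivered = 71,900 BTU/h × 12.1 h = 869,990 BTU
Gas input = 869,990 / 0.926 = 939,514 BTU
= 939,514 / 100,000 = 9.395 therm
Cost = 9.395 × $0.718/therm = $6.75 ≈ $7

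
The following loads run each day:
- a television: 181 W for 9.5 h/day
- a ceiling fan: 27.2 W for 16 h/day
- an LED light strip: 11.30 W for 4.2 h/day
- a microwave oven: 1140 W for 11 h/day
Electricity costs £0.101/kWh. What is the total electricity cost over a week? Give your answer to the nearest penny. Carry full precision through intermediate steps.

television: 181 W × 9.5 h × 7 d = 12,036 Wh = 12.04 kWh
ceiling fan: 27.2 W × 16 h × 7 d = 3,046 Wh = 3.046 kWh
LED light strip: 11.30 W × 4.2 h × 7 d = 332 Wh = 0.3322 kWh
microwave oven: 1140 W × 11 h × 7 d = 87,780 Wh = 87.78 kWh
Total energy = 12.04 + 3.046 + 0.3322 + 87.78 = 103.2 kWh
Cost = 103.2 kWh × £0.101 = £10.42

£10.42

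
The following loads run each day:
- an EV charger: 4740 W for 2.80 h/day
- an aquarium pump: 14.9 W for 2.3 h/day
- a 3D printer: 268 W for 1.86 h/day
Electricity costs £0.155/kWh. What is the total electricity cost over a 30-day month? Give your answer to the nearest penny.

EV charger: 4740 W × 2.80 h × 30 d = 398,160 Wh = 398.2 kWh
aquarium pump: 14.9 W × 2.3 h × 30 d = 1,028 Wh = 1.028 kWh
3D printer: 268 W × 1.86 h × 30 d = 14,954 Wh = 14.95 kWh
Total energy = 398.2 + 1.028 + 14.95 = 414.1 kWh
Cost = 414.1 kWh × £0.155 = £64.19

£64.19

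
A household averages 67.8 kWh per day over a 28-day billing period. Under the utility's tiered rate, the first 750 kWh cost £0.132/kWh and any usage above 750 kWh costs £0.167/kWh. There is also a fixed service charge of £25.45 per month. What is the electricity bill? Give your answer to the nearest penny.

£316.23

Usage = 67.8 kWh/day × 28 days = 1898.4 kWh
First 750 kWh × £0.132 = £99.00
Remaining 1148.4 kWh × £0.167 = £191.78
Energy charge = £290.78; + service £25.45 = £316.23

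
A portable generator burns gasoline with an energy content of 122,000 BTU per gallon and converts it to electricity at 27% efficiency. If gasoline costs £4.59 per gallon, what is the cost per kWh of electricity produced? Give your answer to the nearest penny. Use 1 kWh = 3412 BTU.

£0.48

Electrical output per gallon = 122,000 BTU × 0.27 / 3412 BTU/kWh = 9.654 kWh
Cost per kWh = £4.59 / 9.654 kWh = £0.475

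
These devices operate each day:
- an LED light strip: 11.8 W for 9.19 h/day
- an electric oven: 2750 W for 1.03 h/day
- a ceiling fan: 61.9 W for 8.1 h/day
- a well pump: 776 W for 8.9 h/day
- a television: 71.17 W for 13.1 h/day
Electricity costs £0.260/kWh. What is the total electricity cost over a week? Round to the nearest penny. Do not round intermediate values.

£20.53

LED light strip: 11.8 W × 9.19 h × 7 d = 759 Wh = 0.7591 kWh
electric oven: 2750 W × 1.03 h × 7 d = 19,828 Wh = 19.83 kWh
ceiling fan: 61.9 W × 8.1 h × 7 d = 3,510 Wh = 3.51 kWh
well pump: 776 W × 8.9 h × 7 d = 48,345 Wh = 48.34 kWh
television: 71.17 W × 13.1 h × 7 d = 6,526 Wh = 6.526 kWh
Total energy = 0.7591 + 19.83 + 3.51 + 48.34 + 6.526 = 78.97 kWh
Cost = 78.97 kWh × £0.260 = £20.53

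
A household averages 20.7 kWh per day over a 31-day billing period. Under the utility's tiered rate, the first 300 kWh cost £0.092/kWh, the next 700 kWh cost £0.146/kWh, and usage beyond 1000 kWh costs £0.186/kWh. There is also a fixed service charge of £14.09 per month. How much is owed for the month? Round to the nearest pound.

Usage = 20.7 kWh/day × 31 days = 641.7 kWh
First 300 kWh × £0.092 = £27.60
Next 341.7 kWh × £0.146 = £49.89
Remaining tier: 0 kWh (not reached)
Energy charge = £77.49; + service £14.09 = £91.58 ≈ £92

£92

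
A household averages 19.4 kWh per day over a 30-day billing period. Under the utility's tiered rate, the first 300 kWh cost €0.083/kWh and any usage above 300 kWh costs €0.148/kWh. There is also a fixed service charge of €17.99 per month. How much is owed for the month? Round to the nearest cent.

€84.63

Usage = 19.4 kWh/day × 30 days = 582 kWh
First 300 kWh × €0.083 = €24.90
Remaining 282 kWh × €0.148 = €41.74
Energy charge = €66.64; + service €17.99 = €84.63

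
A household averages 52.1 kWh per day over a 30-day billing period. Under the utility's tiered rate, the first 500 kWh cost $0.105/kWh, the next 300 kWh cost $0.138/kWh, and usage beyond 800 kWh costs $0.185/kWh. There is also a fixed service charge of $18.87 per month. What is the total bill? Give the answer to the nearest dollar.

Usage = 52.1 kWh/day × 30 days = 1563 kWh
First 500 kWh × $0.105 = $52.50
Next 300 kWh × $0.138 = $41.40
Remaining 763 kWh × $0.185 = $141.16
Energy charge = $235.06; + service $18.87 = $253.93 ≈ $254

$254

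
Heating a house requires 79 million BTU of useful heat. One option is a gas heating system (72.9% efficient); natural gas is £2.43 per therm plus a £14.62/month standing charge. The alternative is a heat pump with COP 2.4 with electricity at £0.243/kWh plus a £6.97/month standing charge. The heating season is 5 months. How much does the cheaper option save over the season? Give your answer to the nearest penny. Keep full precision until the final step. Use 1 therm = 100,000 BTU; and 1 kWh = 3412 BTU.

£327.28

Heat load = 79 × 10⁶ BTU = 79,000,000 BTU
Gas: input = 79,000,000 / 0.729 = 108,367,627 BTU = 1,084 therm → 1,084 × £2.43 = £2,633.33; + 5 × £14.62 standing = £2,706.43
Heat pump: 79,000,000 BTU / 3412 = 23,150 kWh heat; / 2.4 = 9,647 kWh in → × £0.243 = £2,344.30; + 5 × £6.97 standing = £2,379.15
Difference = |£2,706.43 − £2,379.15| = £327.28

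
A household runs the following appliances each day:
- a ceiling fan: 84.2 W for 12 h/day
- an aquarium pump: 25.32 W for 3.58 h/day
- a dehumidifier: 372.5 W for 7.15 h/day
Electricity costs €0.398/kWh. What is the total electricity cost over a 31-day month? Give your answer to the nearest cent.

€46.45

ceiling fan: 84.2 W × 12 h × 31 d = 31,322 Wh = 31.32 kWh
aquarium pump: 25.32 W × 3.58 h × 31 d = 2,810 Wh = 2.81 kWh
dehumidifier: 372.5 W × 7.15 h × 31 d = 82,565 Wh = 82.56 kWh
Total energy = 31.32 + 2.81 + 82.56 = 116.7 kWh
Cost = 116.7 kWh × €0.398 = €46.45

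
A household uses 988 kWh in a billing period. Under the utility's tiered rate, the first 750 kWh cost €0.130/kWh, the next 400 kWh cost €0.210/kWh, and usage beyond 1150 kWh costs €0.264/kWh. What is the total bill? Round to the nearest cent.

First 750 kWh × €0.130 = €97.50
Next 238 kWh × €0.210 = €49.98
Remaining tier: 0 kWh (not reached)
Total = €147.48

€147.48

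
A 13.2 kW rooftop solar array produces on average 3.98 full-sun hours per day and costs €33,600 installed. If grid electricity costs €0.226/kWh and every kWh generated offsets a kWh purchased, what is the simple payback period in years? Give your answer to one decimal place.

7.8 years

Daily generation = 13.2 kW × 3.98 h = 52.54 kWh
Annual generation = 52.54 × 365 = 19176 kWh
Annual savings = 19176 × €0.226 = €4,333.69
Payback = €33,600 / €4,333.69 = 7.75 years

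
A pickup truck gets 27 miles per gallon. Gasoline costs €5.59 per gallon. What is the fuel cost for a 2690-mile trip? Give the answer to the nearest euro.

Fuel = 2690 mi / 27 mpg = 99.63 gal
Cost = 99.63 gal × €5.59/gal = €556.93 ≈ €557

€557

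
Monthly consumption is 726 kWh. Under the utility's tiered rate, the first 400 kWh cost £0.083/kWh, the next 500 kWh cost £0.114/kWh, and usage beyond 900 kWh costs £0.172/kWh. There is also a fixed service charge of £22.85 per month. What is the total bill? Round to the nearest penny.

First 400 kWh × £0.083 = £33.20
Next 326 kWh × £0.114 = £37.16
Remaining tier: 0 kWh (not reached)
Energy charge = £70.36; + service £22.85 = £93.21

£93.21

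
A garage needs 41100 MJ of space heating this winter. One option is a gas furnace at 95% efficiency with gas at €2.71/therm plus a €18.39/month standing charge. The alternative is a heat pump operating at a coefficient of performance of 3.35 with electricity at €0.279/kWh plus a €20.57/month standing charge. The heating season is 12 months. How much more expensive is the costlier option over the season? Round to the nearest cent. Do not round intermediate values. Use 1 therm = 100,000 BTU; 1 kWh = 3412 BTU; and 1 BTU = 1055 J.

€134.24

Heat load = 41100 MJ = 41,100,000,000 J / 1055 = 38,957,346 BTU
Gas: input = 38,957,346 / 0.95 = 41,007,733 BTU = 410.1 therm → 410.1 × €2.71 = €1,111.31; + 12 × €18.39 standing = €1,331.99
Heat pump: 38,957,346 BTU / 3412 = 11,420 kWh heat; / 3.35 = 3,408 kWh in → × €0.279 = €950.91; + 12 × €20.57 standing = €1,197.75
Difference = |€1,331.99 − €1,197.75| = €134.24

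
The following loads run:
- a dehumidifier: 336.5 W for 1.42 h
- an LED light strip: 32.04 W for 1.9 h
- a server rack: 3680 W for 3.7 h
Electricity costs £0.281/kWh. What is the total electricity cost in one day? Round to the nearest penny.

£3.98

dehumidifier: 336.5 W × 1.42 h = 478 Wh = 0.4778 kWh
LED light strip: 32.04 W × 1.9 h = 61 Wh = 0.06088 kWh
server rack: 3680 W × 3.7 h = 13,616 Wh = 13.62 kWh
Total energy = 0.4778 + 0.06088 + 13.62 = 14.15 kWh
Cost = 14.15 kWh × £0.281 = £3.98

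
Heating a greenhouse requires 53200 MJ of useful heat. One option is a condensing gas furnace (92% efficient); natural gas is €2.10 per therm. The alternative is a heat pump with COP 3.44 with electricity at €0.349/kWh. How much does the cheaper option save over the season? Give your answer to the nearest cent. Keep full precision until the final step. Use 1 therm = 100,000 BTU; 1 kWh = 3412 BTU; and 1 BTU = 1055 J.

Heat load = 53200 MJ = 53,200,000,000 J / 1055 = 50,426,540 BTU
Gas: input = 50,426,540 / 0.92 = 54,811,457 BTU = 548.1 therm → 548.1 × €2.10 = €1,151.04
Heat pump: 50,426,540 BTU / 3412 = 14,780 kWh heat; / 3.44 = 4,296 kWh in → × €0.349 = €1,499.40
Difference = |€1,151.04 − €1,499.40| = €348.36

€348.36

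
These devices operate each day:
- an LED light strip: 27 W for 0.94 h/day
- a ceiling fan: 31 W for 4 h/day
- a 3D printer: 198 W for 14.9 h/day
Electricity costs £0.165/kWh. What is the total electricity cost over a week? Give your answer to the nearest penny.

LED light strip: 27 W × 0.94 h × 7 d = 178 Wh = 0.1777 kWh
ceiling fan: 31 W × 4 h × 7 d = 868 Wh = 0.868 kWh
3D printer: 198 W × 14.9 h × 7 d = 20,651 Wh = 20.65 kWh
Total energy = 0.1777 + 0.868 + 20.65 = 21.7 kWh
Cost = 21.7 kWh × £0.165 = £3.58

£3.58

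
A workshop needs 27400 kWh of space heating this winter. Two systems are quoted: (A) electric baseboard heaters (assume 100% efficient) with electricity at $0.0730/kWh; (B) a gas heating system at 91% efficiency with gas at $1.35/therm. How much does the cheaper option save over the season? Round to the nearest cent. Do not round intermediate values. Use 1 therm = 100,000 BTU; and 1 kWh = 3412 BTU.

$613.28

Heat load = 27400 kWh × 3412 = 93,488,800 BTU
Gas: input = 93,488,800 / 0.910 = 102,734,945 BTU = 1,027 therm → 1,027 × $1.35 = $1,386.92
Electric: 93,488,800 BTU / 3412 = 27,400 kWh → × $0.0730 = $2,000.20
Difference = |$1,386.92 − $2,000.20| = $613.28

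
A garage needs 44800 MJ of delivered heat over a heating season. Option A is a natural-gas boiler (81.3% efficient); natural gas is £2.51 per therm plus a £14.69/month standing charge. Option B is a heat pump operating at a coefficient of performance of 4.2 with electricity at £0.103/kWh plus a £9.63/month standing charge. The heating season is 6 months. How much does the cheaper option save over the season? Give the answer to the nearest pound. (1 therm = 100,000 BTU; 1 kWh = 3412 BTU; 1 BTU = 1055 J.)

£1036

Heat load = 44800 MJ = 44,800,000,000 J / 1055 = 42,464,455 BTU
Gas: input = 42,464,455 / 0.813 = 52,231,802 BTU = 522.3 therm → 522.3 × £2.51 = £1,311.02; + 6 × £14.69 standing = £1,399.16
Heat pump: 42,464,455 BTU / 3412 = 12,450 kWh heat; / 4.2 = 2,963 kWh in → × £0.103 = £305.21; + 6 × £9.63 standing = £362.99
Difference = |£1,399.16 − £362.99| = £1,036.16 ≈ £1036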